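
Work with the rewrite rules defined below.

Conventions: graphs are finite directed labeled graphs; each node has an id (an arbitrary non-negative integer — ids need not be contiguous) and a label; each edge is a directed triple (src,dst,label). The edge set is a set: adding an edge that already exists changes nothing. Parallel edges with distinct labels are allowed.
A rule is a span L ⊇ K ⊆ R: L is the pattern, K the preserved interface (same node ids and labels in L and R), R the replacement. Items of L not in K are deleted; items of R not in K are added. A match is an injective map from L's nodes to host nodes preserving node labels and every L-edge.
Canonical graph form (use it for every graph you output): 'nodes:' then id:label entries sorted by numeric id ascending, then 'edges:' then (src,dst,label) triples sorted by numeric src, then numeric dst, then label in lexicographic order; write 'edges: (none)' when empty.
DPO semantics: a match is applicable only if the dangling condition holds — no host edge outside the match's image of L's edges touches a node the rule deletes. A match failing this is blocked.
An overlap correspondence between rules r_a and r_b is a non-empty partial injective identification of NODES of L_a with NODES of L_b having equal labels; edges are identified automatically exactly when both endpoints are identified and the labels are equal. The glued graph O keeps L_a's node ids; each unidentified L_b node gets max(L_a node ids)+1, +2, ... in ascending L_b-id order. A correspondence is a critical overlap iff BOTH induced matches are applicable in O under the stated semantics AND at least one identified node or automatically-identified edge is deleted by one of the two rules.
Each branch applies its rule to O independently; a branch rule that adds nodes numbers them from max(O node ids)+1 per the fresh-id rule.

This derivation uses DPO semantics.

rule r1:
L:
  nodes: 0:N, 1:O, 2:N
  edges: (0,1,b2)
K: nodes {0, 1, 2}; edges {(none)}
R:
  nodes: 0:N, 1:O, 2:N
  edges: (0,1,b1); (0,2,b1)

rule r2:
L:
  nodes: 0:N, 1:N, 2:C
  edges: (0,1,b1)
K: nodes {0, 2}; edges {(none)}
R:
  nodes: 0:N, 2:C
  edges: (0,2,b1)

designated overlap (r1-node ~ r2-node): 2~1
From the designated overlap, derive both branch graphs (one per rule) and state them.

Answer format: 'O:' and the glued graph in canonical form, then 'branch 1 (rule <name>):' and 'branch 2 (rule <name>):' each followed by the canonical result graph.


O:
nodes: 0:N, 1:O, 2:N, 3:N, 4:C
edges: (0,1,b2); (3,2,b1)
branch 1 (rule r1):
nodes: 0:N, 1:O, 2:N, 3:N, 4:C
edges: (0,1,b1); (0,2,b1); (3,2,b1)
branch 2 (rule r2):
nodes: 0:N, 1:O, 3:N, 4:C
edges: (0,1,b2); (3,4,b1)


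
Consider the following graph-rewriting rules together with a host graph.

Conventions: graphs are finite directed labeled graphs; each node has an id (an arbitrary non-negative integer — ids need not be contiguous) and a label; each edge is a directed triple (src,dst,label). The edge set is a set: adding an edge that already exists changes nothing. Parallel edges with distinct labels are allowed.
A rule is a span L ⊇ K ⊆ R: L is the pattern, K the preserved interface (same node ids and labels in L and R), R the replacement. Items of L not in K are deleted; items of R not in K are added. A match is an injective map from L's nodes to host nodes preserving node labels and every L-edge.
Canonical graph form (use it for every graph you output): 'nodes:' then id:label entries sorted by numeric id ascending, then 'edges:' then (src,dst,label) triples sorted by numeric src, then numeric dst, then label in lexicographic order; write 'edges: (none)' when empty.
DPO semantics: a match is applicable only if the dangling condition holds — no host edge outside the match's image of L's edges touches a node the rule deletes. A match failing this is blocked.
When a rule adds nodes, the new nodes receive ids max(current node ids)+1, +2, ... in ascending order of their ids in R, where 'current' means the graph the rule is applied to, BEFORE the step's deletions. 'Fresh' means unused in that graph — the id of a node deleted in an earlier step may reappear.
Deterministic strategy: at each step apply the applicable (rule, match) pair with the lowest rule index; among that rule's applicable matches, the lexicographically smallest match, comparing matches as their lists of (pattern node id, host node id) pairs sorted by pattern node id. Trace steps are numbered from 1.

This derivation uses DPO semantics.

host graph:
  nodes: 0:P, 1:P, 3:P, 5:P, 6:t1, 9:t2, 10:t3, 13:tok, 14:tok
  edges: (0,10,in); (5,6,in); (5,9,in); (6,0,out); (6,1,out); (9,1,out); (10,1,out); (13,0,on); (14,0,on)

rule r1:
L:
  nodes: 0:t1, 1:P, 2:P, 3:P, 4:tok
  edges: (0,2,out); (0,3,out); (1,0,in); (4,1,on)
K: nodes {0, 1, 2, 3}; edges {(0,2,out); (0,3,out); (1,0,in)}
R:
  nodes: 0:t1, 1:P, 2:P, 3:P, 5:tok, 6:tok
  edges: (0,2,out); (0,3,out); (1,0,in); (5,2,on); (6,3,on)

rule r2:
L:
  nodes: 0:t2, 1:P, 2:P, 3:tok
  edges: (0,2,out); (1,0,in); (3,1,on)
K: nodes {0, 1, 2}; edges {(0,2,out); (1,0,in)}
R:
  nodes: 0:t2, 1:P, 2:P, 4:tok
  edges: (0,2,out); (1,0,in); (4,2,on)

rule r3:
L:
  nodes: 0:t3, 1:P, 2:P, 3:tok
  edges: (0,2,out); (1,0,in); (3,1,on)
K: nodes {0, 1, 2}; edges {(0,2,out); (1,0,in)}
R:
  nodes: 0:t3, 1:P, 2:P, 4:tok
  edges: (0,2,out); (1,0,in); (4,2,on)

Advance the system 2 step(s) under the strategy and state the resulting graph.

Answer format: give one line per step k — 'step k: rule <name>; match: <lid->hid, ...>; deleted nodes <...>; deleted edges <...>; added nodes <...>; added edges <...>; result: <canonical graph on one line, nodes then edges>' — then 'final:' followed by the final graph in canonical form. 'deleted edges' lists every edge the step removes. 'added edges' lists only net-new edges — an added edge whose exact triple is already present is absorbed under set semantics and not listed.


step 1: rule r3; match: 0->10, 1->0, 2->1, 3->13; deleted nodes 13; deleted edges (13,0,on); added nodes 15; added edges (15,1,on); result: nodes: 0:P, 1:P, 3:P, 5:P, 6:t1, 9:t2, 10:t3, 14:tok, 15:tok edges: (0,10,in); (5,6,in); (5,9,in); (6,0,out); (6,1,out); (9,1,out); (10,1,out); (14,0,on); (15,1,on)
step 2: rule r3; match: 0->10, 1->0, 2->1, 3->14; deleted nodes 14; deleted edges (14,0,on); added nodes 16; added edges (16,1,on); result: nodes: 0:P, 1:P, 3:P, 5:P, 6:t1, 9:t2, 10:t3, 15:tok, 16:tok edges: (0,10,in); (5,6,in); (5,9,in); (6,0,out); (6,1,out); (9,1,out); (10,1,out); (15,1,on); (16,1,on)
final:
nodes: 0:P, 1:P, 3:P, 5:P, 6:t1, 9:t2, 10:t3, 15:tok, 16:tok
edges: (0,10,in); (5,6,in); (5,9,in); (6,0,out); (6,1,out); (9,1,out); (10,1,out); (15,1,on); (16,1,on)


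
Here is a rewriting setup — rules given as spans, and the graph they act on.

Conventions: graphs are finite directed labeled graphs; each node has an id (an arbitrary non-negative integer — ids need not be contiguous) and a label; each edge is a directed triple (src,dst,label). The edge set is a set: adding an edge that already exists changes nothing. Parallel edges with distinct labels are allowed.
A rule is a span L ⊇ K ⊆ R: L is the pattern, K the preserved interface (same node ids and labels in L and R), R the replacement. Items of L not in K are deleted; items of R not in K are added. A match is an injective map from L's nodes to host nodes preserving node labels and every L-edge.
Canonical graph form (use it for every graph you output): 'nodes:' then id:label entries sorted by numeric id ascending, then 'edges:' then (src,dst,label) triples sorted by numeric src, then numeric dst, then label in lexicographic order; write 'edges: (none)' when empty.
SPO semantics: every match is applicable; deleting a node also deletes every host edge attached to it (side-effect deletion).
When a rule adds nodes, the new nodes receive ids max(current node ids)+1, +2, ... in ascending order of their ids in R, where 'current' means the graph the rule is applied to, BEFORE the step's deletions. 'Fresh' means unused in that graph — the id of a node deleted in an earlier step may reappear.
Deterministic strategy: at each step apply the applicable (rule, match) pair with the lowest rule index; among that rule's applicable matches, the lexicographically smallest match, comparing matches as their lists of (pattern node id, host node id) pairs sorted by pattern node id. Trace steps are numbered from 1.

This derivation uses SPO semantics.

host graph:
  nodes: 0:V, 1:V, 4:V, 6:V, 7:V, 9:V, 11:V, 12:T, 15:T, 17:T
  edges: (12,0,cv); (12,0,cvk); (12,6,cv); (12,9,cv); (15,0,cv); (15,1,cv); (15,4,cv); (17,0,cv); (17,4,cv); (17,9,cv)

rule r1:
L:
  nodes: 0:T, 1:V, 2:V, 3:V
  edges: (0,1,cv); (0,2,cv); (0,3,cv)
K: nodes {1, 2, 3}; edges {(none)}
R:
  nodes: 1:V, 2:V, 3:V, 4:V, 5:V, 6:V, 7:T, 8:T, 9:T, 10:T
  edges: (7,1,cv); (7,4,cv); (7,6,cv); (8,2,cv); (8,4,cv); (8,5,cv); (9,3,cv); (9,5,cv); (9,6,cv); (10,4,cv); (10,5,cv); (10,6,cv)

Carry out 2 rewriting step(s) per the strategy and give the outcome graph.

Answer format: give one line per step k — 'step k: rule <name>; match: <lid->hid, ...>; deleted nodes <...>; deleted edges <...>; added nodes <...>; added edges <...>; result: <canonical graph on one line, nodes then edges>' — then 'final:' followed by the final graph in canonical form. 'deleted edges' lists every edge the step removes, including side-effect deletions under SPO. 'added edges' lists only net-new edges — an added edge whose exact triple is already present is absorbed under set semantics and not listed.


step 1: rule r1; match: 0->12, 1->0, 2->6, 3->9; deleted nodes 12; deleted edges (12,0,cv); (12,0,cvk); (12,6,cv); (12,9,cv); added nodes 18, 19, 20, 21, 22, 23, 24; added edges (21,0,cv); (21,18,cv); (21,20,cv); (22,6,cv); (22,18,cv); (22,19,cv); (23,9,cv); (23,19,cv); (23,20,cv); (24,18,cv); (24,19,cv); (24,20,cv); result: nodes: 0:V, 1:V, 4:V, 6:V, 7:V, 9:V, 11:V, 15:T, 17:T, 18:V, 19:V, 20:V, 21:T, 22:T, 23:T, 24:T edges: (15,0,cv); (15,1,cv); (15,4,cv); (17,0,cv); (17,4,cv); (17,9,cv); (21,0,cv); (21,18,cv); (21,20,cv); (22,6,cv); (22,18,cv); (22,19,cv); (23,9,cv); (23,19,cv); (23,20,cv); (24,18,cv); (24,19,cv); (24,20,cv)
step 2: rule r1; match: 0->15, 1->0, 2->1, 3->4; deleted nodes 15; deleted edges (15,0,cv); (15,1,cv); (15,4,cv); added nodes 25, 26, 27, 28, 29, 30, 31; added edges (28,0,cv); (28,25,cv); (28,27,cv); (29,1,cv); (29,25,cv); (29,26,cv); (30,4,cv); (30,26,cv); (30,27,cv); (31,25,cv); (31,26,cv); (31,27,cv); result: nodes: 0:V, 1:V, 4:V, 6:V, 7:V, 9:V, 11:V, 17:T, 18:V, 19:V, 20:V, 21:T, 22:T, 23:T, 24:T, 25:V, 26:V, 27:V, 28:T, 29:T, 30:T, 31:T edges: (17,0,cv); (17,4,cv); (17,9,cv); (21,0,cv); (21,18,cv); (21,20,cv); (22,6,cv); (22,18,cv); (22,19,cv); (23,9,cv); (23,19,cv); (23,20,cv); (24,18,cv); (24,19,cv); (24,20,cv); (28,0,cv); (28,25,cv); (28,27,cv); (29,1,cv); (29,25,cv); (29,26,cv); (30,4,cv); (30,26,cv); (30,27,cv); (31,25,cv); (31,26,cv); (31,27,cv)
final:
nodes: 0:V, 1:V, 4:V, 6:V, 7:V, 9:V, 11:V, 17:T, 18:V, 19:V, 20:V, 21:T, 22:T, 23:T, 24:T, 25:V, 26:V, 27:V, 28:T, 29:T, 30:T, 31:T
edges: (17,0,cv); (17,4,cv); (17,9,cv); (21,0,cv); (21,18,cv); (21,20,cv); (22,6,cv); (22,18,cv); (22,19,cv); (23,9,cv); (23,19,cv); (23,20,cv); (24,18,cv); (24,19,cv); (24,20,cv); (28,0,cv); (28,25,cv); (28,27,cv); (29,1,cv); (29,25,cv); (29,26,cv); (30,4,cv); (30,26,cv); (30,27,cv); (31,25,cv); (31,26,cv); (31,27,cv)


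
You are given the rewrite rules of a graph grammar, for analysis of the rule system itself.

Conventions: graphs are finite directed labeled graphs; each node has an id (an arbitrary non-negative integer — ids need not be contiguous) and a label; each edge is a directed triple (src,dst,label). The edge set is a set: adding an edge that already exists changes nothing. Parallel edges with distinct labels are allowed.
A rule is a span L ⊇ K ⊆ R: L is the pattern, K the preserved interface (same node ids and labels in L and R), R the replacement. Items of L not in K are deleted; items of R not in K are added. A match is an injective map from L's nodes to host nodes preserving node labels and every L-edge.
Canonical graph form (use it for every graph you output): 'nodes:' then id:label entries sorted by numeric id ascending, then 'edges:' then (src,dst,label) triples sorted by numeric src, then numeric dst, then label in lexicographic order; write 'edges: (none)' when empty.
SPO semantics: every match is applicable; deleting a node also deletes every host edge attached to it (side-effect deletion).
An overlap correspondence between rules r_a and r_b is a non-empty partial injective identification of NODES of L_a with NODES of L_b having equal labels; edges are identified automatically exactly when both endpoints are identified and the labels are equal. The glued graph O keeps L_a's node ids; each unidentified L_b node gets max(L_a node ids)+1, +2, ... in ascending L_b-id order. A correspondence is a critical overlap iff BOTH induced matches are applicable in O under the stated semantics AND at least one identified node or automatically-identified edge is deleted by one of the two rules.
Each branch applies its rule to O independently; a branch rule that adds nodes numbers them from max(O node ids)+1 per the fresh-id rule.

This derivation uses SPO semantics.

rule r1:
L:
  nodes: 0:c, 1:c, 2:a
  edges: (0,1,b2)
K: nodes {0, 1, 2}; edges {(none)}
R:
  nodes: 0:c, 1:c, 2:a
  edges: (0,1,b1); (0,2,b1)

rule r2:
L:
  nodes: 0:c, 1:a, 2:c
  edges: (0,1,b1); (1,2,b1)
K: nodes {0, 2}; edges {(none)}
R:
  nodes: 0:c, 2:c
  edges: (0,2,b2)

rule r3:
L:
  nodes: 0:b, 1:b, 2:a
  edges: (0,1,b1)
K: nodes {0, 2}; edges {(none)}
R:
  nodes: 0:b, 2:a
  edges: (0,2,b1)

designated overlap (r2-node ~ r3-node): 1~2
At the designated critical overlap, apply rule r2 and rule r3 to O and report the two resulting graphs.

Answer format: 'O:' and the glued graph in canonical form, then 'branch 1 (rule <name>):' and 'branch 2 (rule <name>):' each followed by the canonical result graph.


O:
nodes: 0:c, 1:a, 2:c, 3:b, 4:b
edges: (0,1,b1); (1,2,b1); (3,4,b1)
branch 1 (rule r2):
nodes: 0:c, 2:c, 3:b, 4:b
edges: (0,2,b2); (3,4,b1)
branch 2 (rule r3):
nodes: 0:c, 1:a, 2:c, 3:b
edges: (0,1,b1); (1,2,b1); (3,1,b1)


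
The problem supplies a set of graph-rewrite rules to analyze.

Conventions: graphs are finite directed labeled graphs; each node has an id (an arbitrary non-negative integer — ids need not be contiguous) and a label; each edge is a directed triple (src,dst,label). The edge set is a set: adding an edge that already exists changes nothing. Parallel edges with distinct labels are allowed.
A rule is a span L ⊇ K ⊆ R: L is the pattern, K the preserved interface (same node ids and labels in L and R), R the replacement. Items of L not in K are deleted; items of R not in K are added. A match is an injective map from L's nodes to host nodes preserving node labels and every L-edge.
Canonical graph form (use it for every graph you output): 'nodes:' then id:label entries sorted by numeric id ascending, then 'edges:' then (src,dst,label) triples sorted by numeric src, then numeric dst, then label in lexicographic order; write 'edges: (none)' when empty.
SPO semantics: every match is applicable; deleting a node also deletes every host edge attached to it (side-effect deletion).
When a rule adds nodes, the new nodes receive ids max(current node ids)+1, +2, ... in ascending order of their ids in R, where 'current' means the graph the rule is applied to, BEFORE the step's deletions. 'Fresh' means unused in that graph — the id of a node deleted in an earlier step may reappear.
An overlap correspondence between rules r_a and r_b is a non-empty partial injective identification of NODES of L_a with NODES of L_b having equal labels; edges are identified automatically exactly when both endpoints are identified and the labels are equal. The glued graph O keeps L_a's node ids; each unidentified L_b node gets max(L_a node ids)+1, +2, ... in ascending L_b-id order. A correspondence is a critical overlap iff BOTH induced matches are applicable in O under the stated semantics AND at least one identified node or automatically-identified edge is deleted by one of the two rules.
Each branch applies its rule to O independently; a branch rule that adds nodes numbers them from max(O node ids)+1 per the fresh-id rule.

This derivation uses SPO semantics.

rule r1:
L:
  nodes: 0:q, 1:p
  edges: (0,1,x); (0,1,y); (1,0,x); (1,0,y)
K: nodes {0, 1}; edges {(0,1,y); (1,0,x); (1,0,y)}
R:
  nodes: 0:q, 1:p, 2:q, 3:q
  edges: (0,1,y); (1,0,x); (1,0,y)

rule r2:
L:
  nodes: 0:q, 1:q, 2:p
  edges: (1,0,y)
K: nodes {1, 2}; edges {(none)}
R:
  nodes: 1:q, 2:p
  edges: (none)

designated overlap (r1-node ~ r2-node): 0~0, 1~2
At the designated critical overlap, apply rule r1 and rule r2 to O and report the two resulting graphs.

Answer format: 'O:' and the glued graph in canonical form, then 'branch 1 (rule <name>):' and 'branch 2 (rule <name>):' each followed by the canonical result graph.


O:
nodes: 0:q, 1:p, 2:q
edges: (0,1,x); (0,1,y); (1,0,x); (1,0,y); (2,0,y)
branch 1 (rule r1):
nodes: 0:q, 1:p, 2:q, 3:q, 4:q
edges: (0,1,y); (1,0,x); (1,0,y); (2,0,y)
branch 2 (rule r2):
nodes: 1:p, 2:q
edges: (none)


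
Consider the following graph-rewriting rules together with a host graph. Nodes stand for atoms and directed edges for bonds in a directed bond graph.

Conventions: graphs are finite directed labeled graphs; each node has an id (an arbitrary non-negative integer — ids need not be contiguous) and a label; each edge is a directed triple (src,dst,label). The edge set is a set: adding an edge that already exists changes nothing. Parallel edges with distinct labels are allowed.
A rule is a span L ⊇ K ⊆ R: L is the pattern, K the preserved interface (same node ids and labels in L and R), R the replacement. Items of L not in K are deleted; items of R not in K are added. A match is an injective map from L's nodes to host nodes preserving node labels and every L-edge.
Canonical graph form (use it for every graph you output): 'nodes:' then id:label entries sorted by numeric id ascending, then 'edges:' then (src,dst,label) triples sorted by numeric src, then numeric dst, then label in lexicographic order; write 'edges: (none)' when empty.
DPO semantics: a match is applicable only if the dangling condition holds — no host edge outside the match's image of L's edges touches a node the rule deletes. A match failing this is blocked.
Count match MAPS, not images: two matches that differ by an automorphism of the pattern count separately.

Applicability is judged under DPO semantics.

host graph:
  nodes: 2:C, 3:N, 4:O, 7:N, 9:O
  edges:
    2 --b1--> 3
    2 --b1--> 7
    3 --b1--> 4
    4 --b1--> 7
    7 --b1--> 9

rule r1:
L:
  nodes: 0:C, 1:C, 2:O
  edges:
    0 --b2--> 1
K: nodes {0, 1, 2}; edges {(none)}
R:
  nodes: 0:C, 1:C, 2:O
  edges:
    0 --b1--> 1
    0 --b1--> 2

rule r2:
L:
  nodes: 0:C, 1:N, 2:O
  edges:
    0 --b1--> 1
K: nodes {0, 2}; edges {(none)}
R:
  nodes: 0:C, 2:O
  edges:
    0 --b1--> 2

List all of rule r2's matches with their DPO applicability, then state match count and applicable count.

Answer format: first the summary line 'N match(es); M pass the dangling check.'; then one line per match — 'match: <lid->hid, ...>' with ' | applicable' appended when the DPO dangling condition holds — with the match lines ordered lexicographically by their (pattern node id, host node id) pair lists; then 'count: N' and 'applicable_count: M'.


4 match(es); 0 pass the dangling check.
match: 0->2, 1->3, 2->4
match: 0->2, 1->3, 2->9
match: 0->2, 1->7, 2->4
match: 0->2, 1->7, 2->9
count: 4
applicable_count: 0


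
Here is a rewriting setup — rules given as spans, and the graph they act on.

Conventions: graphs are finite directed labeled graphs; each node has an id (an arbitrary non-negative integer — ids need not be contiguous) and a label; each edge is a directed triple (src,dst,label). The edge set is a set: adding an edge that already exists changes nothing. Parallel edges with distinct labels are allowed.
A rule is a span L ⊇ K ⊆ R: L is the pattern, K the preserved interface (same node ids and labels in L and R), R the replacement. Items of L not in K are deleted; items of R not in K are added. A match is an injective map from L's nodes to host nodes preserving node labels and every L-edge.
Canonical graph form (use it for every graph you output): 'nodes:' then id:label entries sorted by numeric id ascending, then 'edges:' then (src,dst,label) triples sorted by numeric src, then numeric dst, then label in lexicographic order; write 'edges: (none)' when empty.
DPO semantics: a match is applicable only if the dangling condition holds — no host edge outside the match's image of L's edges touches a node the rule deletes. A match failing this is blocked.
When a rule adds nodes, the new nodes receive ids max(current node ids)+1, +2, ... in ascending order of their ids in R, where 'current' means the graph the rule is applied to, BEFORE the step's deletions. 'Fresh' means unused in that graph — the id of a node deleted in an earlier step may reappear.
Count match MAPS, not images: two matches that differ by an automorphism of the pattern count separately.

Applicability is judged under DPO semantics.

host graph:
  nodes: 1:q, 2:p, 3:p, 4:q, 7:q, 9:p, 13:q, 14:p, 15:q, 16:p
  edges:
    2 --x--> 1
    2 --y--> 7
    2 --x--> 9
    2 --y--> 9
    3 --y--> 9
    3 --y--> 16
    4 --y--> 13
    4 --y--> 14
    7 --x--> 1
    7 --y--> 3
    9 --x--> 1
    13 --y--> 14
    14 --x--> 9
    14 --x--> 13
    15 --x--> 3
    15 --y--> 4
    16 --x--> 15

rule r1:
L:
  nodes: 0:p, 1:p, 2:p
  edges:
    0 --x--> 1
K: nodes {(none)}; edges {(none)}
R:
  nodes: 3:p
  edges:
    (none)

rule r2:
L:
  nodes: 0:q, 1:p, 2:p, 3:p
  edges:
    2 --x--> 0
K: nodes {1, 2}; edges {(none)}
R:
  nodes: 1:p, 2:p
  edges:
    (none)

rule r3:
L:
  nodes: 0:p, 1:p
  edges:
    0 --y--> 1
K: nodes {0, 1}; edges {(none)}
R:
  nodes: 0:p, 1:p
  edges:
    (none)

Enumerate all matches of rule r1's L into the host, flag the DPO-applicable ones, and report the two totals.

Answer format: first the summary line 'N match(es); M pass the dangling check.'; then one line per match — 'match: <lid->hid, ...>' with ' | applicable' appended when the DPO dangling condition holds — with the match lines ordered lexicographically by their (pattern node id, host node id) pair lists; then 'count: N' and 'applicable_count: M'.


6 match(es); 0 pass the dangling check.
match: 0->2, 1->9, 2->3
match: 0->2, 1->9, 2->14
match: 0->2, 1->9, 2->16
match: 0->14, 1->9, 2->2
match: 0->14, 1->9, 2->3
match: 0->14, 1->9, 2->16
count: 6
applicable_count: 0


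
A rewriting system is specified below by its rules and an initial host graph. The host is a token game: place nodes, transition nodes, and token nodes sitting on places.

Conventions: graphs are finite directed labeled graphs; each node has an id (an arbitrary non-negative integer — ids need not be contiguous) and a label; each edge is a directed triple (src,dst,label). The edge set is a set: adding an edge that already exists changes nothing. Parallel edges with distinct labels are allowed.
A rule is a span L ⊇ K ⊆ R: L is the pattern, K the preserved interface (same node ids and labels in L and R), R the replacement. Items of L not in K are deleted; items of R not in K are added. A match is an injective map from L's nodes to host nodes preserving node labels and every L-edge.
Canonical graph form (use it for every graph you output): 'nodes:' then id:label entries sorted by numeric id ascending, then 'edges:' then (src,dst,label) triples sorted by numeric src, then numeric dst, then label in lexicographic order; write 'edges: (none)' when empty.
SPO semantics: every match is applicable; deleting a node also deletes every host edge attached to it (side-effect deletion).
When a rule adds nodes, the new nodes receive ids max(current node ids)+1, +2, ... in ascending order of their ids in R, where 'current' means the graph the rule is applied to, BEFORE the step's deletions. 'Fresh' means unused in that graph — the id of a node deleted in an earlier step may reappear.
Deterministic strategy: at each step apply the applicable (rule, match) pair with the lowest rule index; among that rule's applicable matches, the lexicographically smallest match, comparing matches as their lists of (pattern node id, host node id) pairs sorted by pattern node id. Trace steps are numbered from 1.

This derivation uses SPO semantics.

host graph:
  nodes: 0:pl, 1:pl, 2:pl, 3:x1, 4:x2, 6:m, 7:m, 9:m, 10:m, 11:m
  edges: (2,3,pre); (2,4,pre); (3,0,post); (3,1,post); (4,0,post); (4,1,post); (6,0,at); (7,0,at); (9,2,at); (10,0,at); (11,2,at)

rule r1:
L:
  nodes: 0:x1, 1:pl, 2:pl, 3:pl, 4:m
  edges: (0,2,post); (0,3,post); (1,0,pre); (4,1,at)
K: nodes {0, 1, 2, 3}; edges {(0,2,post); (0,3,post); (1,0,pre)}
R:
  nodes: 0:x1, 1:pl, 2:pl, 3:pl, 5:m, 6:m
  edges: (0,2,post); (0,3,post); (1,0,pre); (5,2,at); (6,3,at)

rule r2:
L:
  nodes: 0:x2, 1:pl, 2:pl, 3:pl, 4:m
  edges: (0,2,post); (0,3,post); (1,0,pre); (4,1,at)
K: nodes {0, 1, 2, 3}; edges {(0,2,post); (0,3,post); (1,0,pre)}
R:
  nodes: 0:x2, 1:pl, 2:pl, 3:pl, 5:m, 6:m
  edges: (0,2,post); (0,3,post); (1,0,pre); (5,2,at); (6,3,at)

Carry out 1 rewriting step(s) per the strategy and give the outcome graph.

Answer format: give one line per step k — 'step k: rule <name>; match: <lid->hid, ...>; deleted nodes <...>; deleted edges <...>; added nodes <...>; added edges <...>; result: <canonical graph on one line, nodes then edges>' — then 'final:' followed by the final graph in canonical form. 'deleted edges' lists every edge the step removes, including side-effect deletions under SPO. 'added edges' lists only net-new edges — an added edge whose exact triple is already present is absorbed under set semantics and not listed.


step 1: rule r1; match: 0->3, 1->2, 2->0, 3->1, 4->9; deleted nodes 9; deleted edges (9,2,at); added nodes 12, 13; added edges (12,0,at); (13,1,at); result: nodes: 0:pl, 1:pl, 2:pl, 3:x1, 4:x2, 6:m, 7:m, 10:m, 11:m, 12:m, 13:m edges: (2,3,pre); (2,4,pre); (3,0,post); (3,1,post); (4,0,post); (4,1,post); (6,0,at); (7,0,at); (10,0,at); (11,2,at); (12,0,at); (13,1,at)
final:
nodes: 0:pl, 1:pl, 2:pl, 3:x1, 4:x2, 6:m, 7:m, 10:m, 11:m, 12:m, 13:m
edges: (2,3,pre); (2,4,pre); (3,0,post); (3,1,post); (4,0,post); (4,1,post); (6,0,at); (7,0,at); (10,0,at); (11,2,at); (12,0,at); (13,1,at)


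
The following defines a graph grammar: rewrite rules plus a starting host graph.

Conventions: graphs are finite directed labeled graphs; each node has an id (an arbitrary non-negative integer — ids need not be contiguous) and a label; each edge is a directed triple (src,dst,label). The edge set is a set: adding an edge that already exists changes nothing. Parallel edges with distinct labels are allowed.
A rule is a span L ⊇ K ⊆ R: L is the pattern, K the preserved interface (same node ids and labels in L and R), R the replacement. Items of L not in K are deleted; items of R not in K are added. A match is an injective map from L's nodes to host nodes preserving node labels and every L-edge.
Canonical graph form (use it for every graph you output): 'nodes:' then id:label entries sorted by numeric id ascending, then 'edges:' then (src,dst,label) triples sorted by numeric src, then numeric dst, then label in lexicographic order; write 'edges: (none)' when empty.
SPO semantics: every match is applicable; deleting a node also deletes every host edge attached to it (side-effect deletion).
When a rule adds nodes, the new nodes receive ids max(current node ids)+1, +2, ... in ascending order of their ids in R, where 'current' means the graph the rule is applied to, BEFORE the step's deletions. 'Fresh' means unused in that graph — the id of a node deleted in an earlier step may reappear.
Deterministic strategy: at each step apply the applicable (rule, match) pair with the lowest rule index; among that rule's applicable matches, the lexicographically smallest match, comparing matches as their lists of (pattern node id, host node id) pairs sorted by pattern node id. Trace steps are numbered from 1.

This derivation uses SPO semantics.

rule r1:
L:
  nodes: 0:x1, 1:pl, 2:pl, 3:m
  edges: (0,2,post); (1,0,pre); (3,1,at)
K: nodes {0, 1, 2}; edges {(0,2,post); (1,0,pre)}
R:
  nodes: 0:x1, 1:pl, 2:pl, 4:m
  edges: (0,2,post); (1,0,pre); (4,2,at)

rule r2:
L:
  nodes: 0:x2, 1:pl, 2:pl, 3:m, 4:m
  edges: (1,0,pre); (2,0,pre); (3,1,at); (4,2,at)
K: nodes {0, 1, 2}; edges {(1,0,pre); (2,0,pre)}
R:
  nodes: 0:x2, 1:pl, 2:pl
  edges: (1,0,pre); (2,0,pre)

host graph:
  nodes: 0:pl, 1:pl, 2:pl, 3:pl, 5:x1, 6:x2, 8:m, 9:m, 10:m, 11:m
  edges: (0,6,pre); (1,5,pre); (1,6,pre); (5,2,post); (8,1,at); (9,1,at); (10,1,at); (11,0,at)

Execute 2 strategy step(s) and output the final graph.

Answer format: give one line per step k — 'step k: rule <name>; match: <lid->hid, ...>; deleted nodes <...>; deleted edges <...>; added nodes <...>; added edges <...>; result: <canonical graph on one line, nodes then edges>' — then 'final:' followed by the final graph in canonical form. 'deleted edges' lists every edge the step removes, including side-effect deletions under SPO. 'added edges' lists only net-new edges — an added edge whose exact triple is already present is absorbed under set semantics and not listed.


step 1: rule r1; match: 0->5, 1->1, 2->2, 3->8; deleted nodes 8; deleted edges (8,1,at); added nodes 12; added edges (12,2,at); result: nodes: 0:pl, 1:pl, 2:pl, 3:pl, 5:x1, 6:x2, 9:m, 10:m, 11:m, 12:m edges: (0,6,pre); (1,5,pre); (1,6,pre); (5,2,post); (9,1,at); (10,1,at); (11,0,at); (12,2,at)
step 2: rule r1; match: 0->5, 1->1, 2->2, 3->9; deleted nodes 9; deleted edges (9,1,at); added nodes 13; added edges (13,2,at); result: nodes: 0:pl, 1:pl, 2:pl, 3:pl, 5:x1, 6:x2, 10:m, 11:m, 12:m, 13:m edges: (0,6,pre); (1,5,pre); (1,6,pre); (5,2,post); (10,1,at); (11,0,at); (12,2,at); (13,2,at)
final:
nodes: 0:pl, 1:pl, 2:pl, 3:pl, 5:x1, 6:x2, 10:m, 11:m, 12:m, 13:m
edges: (0,6,pre); (1,5,pre); (1,6,pre); (5,2,post); (10,1,at); (11,0,at); (12,2,at); (13,2,at)


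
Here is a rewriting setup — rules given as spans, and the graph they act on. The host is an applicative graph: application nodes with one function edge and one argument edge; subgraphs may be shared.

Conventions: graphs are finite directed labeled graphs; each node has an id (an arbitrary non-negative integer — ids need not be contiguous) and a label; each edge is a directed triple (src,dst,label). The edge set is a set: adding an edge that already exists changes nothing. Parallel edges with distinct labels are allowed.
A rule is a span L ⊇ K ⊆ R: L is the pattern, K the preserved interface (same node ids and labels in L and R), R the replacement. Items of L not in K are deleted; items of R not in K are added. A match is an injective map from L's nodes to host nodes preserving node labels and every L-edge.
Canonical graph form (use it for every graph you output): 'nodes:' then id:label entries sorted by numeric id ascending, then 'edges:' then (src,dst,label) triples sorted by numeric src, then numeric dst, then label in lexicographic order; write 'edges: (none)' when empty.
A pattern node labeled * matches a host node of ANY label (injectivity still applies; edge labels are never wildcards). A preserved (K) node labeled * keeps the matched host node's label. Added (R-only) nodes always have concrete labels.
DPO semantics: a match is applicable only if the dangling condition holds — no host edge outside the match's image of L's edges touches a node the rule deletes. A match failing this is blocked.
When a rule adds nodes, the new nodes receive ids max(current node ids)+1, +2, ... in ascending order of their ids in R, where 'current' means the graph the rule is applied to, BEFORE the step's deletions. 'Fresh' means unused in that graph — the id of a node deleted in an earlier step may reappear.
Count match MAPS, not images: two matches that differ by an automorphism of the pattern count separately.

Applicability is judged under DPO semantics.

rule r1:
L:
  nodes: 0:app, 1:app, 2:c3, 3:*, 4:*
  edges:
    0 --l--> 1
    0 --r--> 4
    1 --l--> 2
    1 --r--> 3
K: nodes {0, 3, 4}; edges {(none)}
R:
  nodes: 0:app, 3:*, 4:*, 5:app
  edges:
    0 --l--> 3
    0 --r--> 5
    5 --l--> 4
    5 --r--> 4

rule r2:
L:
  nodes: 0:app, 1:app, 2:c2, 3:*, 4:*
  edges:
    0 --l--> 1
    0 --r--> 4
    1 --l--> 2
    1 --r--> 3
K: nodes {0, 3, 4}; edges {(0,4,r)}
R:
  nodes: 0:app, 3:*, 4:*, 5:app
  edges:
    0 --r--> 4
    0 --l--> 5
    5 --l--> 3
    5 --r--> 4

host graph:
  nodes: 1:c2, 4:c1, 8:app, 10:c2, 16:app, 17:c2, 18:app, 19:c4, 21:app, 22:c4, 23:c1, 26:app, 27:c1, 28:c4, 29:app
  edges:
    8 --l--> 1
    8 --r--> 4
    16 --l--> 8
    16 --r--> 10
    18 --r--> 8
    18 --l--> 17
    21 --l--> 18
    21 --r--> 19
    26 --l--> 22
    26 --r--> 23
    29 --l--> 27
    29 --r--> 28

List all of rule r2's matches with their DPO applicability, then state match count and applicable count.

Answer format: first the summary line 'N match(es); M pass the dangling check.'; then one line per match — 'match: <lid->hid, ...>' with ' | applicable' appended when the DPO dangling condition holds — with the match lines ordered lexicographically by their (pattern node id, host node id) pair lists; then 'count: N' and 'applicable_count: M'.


2 match(es); 1 pass the dangling check.
match: 0->16, 1->8, 2->1, 3->4, 4->10
match: 0->21, 1->18, 2->17, 3->8, 4->19 | applicable
count: 2
applicable_count: 1


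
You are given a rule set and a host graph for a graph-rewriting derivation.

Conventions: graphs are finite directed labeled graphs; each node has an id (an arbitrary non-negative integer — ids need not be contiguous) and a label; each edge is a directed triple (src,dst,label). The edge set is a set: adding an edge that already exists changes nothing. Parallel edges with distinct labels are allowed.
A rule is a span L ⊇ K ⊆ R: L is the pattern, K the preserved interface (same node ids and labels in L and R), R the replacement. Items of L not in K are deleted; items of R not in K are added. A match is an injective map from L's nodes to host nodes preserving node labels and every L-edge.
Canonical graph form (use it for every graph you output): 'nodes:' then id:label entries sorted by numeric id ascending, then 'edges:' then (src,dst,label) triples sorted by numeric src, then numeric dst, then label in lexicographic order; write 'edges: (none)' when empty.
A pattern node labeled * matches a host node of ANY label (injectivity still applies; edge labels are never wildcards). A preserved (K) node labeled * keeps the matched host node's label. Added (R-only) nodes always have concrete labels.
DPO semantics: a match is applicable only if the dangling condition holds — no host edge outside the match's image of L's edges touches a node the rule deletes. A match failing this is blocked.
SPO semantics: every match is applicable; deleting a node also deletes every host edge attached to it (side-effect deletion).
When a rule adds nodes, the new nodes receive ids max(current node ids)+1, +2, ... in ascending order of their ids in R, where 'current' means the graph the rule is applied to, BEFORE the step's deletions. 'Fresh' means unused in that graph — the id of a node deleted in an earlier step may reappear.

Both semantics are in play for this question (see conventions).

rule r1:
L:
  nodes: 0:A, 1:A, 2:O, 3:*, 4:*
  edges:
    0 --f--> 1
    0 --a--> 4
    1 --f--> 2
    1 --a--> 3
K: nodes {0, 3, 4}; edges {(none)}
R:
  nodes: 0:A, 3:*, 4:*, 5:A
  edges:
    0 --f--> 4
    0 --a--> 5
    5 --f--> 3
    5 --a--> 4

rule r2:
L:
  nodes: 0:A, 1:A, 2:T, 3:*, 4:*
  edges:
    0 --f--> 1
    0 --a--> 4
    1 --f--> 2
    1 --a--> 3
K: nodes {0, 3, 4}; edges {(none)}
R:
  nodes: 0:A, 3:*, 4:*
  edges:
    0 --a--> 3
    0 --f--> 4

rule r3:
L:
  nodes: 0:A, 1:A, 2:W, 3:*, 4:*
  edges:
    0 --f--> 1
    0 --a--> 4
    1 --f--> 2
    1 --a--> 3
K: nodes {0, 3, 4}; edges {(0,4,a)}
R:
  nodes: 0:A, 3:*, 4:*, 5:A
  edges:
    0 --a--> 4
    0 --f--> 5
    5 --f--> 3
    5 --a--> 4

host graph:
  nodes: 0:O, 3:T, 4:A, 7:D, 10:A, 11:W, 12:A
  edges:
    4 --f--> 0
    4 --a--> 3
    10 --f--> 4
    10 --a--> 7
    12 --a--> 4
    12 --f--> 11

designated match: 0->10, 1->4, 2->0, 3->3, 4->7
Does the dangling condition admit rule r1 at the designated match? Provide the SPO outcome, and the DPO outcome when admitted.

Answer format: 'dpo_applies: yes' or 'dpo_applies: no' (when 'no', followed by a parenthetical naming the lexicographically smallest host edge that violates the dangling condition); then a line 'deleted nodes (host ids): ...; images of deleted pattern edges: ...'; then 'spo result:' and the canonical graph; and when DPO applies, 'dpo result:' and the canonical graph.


dpo_applies: no
(the rule deletes node 4, which keeps host edge (12,4,a) outside the match image — the dangling condition fails, DPO blocks; SPO proceeds and side-deletes such edges)
deleted nodes (host ids): 0, 4; images of deleted pattern edges: (4,0,f); (4,3,a); (10,4,f); (10,7,a)
spo result:
nodes: 3:T, 7:D, 10:A, 11:W, 12:A, 13:A
edges: (10,7,f); (10,13,a); (12,11,f); (13,3,f); (13,7,a)


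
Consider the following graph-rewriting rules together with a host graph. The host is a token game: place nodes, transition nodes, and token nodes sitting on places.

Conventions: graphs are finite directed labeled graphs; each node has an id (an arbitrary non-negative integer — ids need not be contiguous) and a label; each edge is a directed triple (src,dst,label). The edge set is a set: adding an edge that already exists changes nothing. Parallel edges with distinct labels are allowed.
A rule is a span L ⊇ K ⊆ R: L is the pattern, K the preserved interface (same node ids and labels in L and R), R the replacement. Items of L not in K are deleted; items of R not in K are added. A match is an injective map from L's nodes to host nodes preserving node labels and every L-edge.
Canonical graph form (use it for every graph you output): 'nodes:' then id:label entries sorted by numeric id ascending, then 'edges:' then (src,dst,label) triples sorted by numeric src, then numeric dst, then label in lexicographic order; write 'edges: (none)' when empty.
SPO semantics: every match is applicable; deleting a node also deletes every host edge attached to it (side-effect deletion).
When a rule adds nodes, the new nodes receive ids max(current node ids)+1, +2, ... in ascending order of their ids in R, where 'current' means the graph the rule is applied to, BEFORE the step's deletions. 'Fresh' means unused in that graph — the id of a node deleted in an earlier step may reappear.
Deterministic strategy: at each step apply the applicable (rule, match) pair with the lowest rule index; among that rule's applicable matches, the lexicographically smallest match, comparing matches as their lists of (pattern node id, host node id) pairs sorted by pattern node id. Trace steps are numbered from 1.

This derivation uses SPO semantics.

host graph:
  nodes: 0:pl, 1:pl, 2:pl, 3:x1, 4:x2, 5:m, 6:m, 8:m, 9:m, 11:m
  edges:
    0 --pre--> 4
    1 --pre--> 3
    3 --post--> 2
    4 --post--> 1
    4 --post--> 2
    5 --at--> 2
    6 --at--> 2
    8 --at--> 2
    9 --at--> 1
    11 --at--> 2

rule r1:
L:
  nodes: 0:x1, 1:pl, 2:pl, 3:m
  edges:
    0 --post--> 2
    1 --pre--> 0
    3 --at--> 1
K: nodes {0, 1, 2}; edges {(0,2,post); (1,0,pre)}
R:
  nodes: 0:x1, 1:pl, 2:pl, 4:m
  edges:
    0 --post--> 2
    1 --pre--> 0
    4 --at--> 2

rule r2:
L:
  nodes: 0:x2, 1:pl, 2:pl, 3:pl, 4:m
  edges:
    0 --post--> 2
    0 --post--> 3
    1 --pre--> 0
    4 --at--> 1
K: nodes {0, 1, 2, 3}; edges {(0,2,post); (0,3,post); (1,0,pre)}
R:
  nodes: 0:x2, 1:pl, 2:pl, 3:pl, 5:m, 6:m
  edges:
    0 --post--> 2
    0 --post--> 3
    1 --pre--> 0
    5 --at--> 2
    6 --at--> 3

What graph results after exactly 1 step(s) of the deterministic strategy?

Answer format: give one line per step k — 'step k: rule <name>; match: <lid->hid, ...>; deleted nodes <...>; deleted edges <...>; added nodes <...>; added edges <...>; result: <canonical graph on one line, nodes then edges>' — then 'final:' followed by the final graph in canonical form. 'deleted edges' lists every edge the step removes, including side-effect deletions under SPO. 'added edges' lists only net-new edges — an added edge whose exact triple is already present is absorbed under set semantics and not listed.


step 1: rule r1; match: 0->3, 1->1, 2->2, 3->9; deleted nodes 9; deleted edges (9,1,at); added nodes 12; added edges (12,2,at); result: nodes: 0:pl, 1:pl, 2:pl, 3:x1, 4:x2, 5:m, 6:m, 8:m, 11:m, 12:m edges: (0,4,pre); (1,3,pre); (3,2,post); (4,1,post); (4,2,post); (5,2,at); (6,2,at); (8,2,at); (11,2,at); (12,2,at)
final:
nodes: 0:pl, 1:pl, 2:pl, 3:x1, 4:x2, 5:m, 6:m, 8:m, 11:m, 12:m
edges: (0,4,pre); (1,3,pre); (3,2,post); (4,1,post); (4,2,post); (5,2,at); (6,2,at); (8,2,at); (11,2,at); (12,2,at)
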